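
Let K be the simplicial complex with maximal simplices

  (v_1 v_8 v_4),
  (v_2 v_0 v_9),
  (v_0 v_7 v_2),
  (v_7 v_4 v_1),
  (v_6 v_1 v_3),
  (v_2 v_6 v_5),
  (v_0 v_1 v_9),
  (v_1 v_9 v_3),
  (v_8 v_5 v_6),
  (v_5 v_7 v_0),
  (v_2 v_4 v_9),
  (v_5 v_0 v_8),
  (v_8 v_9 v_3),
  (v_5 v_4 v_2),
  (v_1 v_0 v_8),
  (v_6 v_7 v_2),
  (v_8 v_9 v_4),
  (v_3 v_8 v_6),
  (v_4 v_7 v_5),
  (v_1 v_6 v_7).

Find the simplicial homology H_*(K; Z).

Fix the vertex order v_0 < v_1 < v_2 < v_3 < v_4 < v_5 < v_6 < v_7 < v_8 < v_9 and write every simplex with vertices in increasing order. Then dim K = 2 and the simplices of K are:

  0-simplices (10): [v_0], [v_1], [v_2], [v_3], [v_4], [v_5], [v_6], [v_7], [v_8], [v_9]
  1-simplices (30): (30 of them)
  2-simplices (20): (20 of them)

so the chain groups are C_0 ≅ Z^10, C_1 ≅ Z^30, C_2 ≅ Z^20.

Boundary ∂_1: C_1 → C_0 sends each edge [p,q] (with p < q) to q − p.
As a 10×30 matrix over Z this has rank 9, with invariant factors (1,1,1,1,1,1,1,1,1).

The boundary map ∂_2: C_2 → C_1 maps a triangle to the signed sum of its edges. For instance
  ∂[v_1,v_4,v_7] = [v_4,v_7] − [v_1,v_7] + [v_1,v_4],
  ∂[v_2,v_5,v_6] = [v_5,v_6] − [v_2,v_6] + [v_2,v_5].
This gives a 30×20 integer matrix of rank 20; reducing to Smith normal form yields diagonal entries (1,1,1,1,1,1,1,1,1,1,1,1,1,1,1,1,1,1,1,2).

Reading off H_k = ker ∂_k / im ∂_{k+1}:

  H_0: rank C_0 − rank ∂_1 = 10 − 9 = 1, and the invariant factors of ∂_1 are all 1, so H_0 = Z.
  H_1: rank ker ∂_1 − rank ∂_2 = (30 − 9) − 20 = 1, and ∂_2 has invariant factor 2 > 1, so H_1 = Z ⊕ Z_2.
  H_2: rank ker ∂_2 − rank ∂_3 = (20 − 20) − 0 = 0, and there is no ∂_3, so H_2 = 0.

H_0 = Z,  H_1 = Z ⊕ Z_2,  H_2 = 0.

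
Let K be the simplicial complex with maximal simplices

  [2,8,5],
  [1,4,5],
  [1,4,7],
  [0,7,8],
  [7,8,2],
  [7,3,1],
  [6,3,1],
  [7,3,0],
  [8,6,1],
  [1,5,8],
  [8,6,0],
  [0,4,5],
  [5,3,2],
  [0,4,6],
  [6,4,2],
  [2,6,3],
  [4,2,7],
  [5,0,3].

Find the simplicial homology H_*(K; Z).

Order the vertices as 0 < 1 < 2 < 3 < 4 < 5 < 6 < 7 < 8. Listing each simplex with vertices in this order, K has dimension 2 with simplices:

  0-simplices (9): [0], [1], [2], [3], [4], [5], [6], [7], [8]
  1-simplices (27): (27 of them)
  2-simplices (18): [0,3,5], [0,3,7], [0,4,5], [0,4,6], [0,6,8], [0,7,8], [1,3,6], [1,3,7], [1,4,5], [1,4,7], [1,5,8], [1,6,8], [2,3,5], [2,3,6], [2,4,6], [2,4,7], [2,5,8], [2,7,8]

giving chain groups C_0 ≅ Z^9, C_1 ≅ Z^27, C_2 ≅ Z^18.

The boundary map ∂_1: C_1 → C_0 sends each edge [p,q] (with p < q) to q − p. For instance
  ∂[0,3] = [3] − [0].
The resulting 9×27 matrix has rank 8, and its Smith normal form has invariant factors (1,1,1,1,1,1,1,1).

Boundary ∂_2: C_2 → C_1 sends each 2-simplex [p,q,r] to [q,r] − [p,r] + [p,q]. For instance
  ∂[2,4,6] = [4,6] − [2,6] + [2,4],
  ∂[0,7,8] = [7,8] − [0,8] + [0,7].
As a 27×18 matrix over Z this has rank 17, with invariant factors (1,1,1,1,1,1,1,1,1,1,1,1,1,1,1,1,1).

Computing H_k = (kernel of ∂_k) / (image of ∂_{k+1}):

  H_0: rank C_0 − rank ∂_1 = 9 − 8 = 1, and the invariant factors of ∂_1 are all 1, so H_0 = Z.
  H_1: rank ker ∂_1 − rank ∂_2 = (27 − 8) − 17 = 2, and the invariant factors of ∂_2 are all 1, so H_1 = Z^2.
  H_2: rank ker ∂_2 − rank ∂_3 = (18 − 17) − 0 = 1, and there is no ∂_3, so H_2 = Z.

H_0 = Z,  H_1 = Z^2,  H_2 = Z.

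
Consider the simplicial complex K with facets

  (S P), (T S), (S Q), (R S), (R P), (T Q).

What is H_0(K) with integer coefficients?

Fix the vertex order P < Q < R < S < T and write every simplex with vertices in increasing order. Then dim K = 1 and the simplices of K are:

  0-simplices (5): P, Q, R, S, T
  1-simplices (6): PR, PS, QS, QT, RS, ST

so the chain groups are C_0 ≅ Z^5, C_1 ≅ Z^6.

∂_1: C_1 → C_0 is given by ∂[p,q] = [q] − [p]. For instance
  ∂QT = T − Q.
The 5×6 boundary matrix has rank 4 and Smith normal form diag(1,1,1,1).

Reading off H_k = ker ∂_k / im ∂_{k+1}:

  H_0: rank C_0 − rank ∂_1 = 5 − 4 = 1, and the invariant factors of ∂_1 are all 1, so H_0 ≅ Z.

H_0 ≅ Z.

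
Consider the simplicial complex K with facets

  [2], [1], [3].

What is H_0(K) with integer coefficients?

Take the total order 1 < 2 < 3 on the vertex set. Then K (dimension 0) consists of the simplices:

  0-simplices (3): [1], [2], [3]

giving chain groups C_0 ≅ Z^3.

Reading off H_k = ker ∂_k / im ∂_{k+1}:

  H_0: rank C_0 − rank ∂_1 = 3 − 0 = 3, and there is no ∂_1, so H_0 = Z^3.

(K is a triangulation of a set of 3 points.)

H_0 = Z^3.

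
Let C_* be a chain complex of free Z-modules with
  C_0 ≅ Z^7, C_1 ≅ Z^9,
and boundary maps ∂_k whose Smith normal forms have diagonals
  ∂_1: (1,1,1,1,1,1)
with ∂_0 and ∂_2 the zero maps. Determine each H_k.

H_0 ≅ Z,  H_1 ≅ Z^3.

H_0: b_0 = 7 − 0 − 6 = 1; torsion from ∂_1 factors > 1: none. So H_0 ≅ Z.
H_1: b_1 = 9 − 6 − 0 = 3; torsion from ∂_2 factors > 1: none. So H_1 ≅ Z^3.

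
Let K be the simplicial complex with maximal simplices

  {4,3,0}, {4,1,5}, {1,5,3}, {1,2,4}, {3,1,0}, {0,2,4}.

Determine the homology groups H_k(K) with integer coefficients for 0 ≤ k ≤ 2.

Fix the vertex order 0 < 1 < 2 < 3 < 4 < 5 and write every simplex with vertices in increasing order. Then dim K = 2 and the simplices of K are:

  0-simplices (6): [0], [1], [2], [3], [4], [5]
  1-simplices (12): [0,1], [0,2], [0,3], [0,4], [1,2], [1,3], [1,4], [1,5], [2,4], [3,4], [3,5], [4,5]
  2-simplices (6): [0,1,3], [0,2,4], [0,3,4], [1,2,4], [1,3,5], [1,4,5]

Hence C_0 ≅ Z^6, C_1 ≅ Z^12, C_2 ≅ Z^6.

The boundary map ∂_1: C_1 → C_0 is given by ∂[p,q] = [q] − [p].
As a 6×12 matrix over Z this has rank 5, with invariant factors (1,1,1,1,1).

∂_2: C_2 → C_1 acts by ∂[p,q,r] = [q,r] − [p,r] + [p,q]. For instance
  ∂[1,3,5] = [3,5] − [1,5] + [1,3],
  ∂[1,4,5] = [4,5] − [1,5] + [1,4].
This gives a 12×6 integer matrix of rank 6; reducing to Smith normal form yields diagonal entries (1,1,1,1,1,1).

From H_k ≅ ker(∂_k) / im(∂_{k+1}) we obtain:

  H_0: rank C_0 − rank ∂_1 = 6 − 5 = 1, and the invariant factors of ∂_1 are all 1, so H_0 = Z.
  H_1: rank ker ∂_1 − rank ∂_2 = (12 − 5) − 6 = 1, and the invariant factors of ∂_2 are all 1, so H_1 = Z.
  H_2: rank ker ∂_2 − rank ∂_3 = (6 − 6) − 0 = 0, and there is no ∂_3, so H_2 = 0.

(K is a triangulation of the cylinder S^1 x I.)

H_0 = Z,  H_1 = Z,  H_2 = 0.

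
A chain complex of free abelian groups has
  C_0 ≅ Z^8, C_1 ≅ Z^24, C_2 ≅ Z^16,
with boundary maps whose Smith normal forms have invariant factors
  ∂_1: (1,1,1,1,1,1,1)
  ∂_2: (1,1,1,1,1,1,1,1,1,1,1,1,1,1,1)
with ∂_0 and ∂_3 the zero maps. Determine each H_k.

H_0 = Z,  H_1 = Z^2,  H_2 = Z.

H_0: b_0 = 8 − 0 − 7 = 1; torsion from ∂_1 factors > 1: none. So H_0 = Z.
H_1: b_1 = 24 − 7 − 15 = 2; torsion from ∂_2 factors > 1: none. So H_1 = Z^2.
H_2: b_2 = 16 − 15 − 0 = 1; torsion from ∂_3 factors > 1: none. So H_2 = Z.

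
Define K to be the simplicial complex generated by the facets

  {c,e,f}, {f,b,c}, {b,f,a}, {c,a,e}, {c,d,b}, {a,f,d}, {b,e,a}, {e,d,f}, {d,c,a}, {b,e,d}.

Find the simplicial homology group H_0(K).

Take the total order a < b < c < d < e < f on the vertex set. Then K (dimension 2) consists of the simplices:

  0-simplices (6): a, b, c, d, e, f
  1-simplices (15): ab, ac, ad, ae, af, bc, bd, be, bf, cd, ce, cf, de, df, ef
  2-simplices (10): abe, abf, acd, ace, adf, bcd, bcf, bde, cef, def

Hence C_0 ≅ Z^6, C_1 ≅ Z^15, C_2 ≅ Z^10.

Boundary ∂_1: C_1 → C_0 sends each edge [p,q] (with p < q) to q − p. For instance
  ∂ac = c − a.
The 6×15 boundary matrix has rank 5 and Smith normal form diag(1,1,1,1,1).

Boundary ∂_2: C_2 → C_1 sends each 2-simplex [p,q,r] to [q,r] − [p,r] + [p,q]. For instance
  ∂acd = cd − ad + ac,
  ∂adf = df − af + ad.
The resulting 15×10 matrix has rank 10, and its Smith normal form has invariant factors (1,1,1,1,1,1,1,1,1,2).

From H_k ≅ ker(∂_k) / im(∂_{k+1}) we obtain:

  H_0: rank C_0 − rank ∂_1 = 6 − 5 = 1, and the invariant factors of ∂_1 are all 1, so H_0 = Z.

(K is a triangulation of the real projective plane RP^2.)

H_0 = Z.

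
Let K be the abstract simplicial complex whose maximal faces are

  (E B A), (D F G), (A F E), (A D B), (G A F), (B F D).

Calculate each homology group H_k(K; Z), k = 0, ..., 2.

H_0 = Z,  H_1 = Z,  H_2 = 0.

Order the vertices as A < B < D < E < F < G. Listing each simplex with vertices in this order, K has dimension 2 with simplices:

  0-simplices (6): A, B, D, E, F, G
  1-simplices (12): AB, AD, AE, AF, AG, BD, BE, BF, DF, DG, EF, FG
  2-simplices (6): ABD, ABE, AEF, AFG, BDF, DFG

Hence C_0 ≅ Z^6, C_1 ≅ Z^12, C_2 ≅ Z^6.

The boundary map ∂_1: C_1 → C_0 maps an edge to its endpoints' difference, ∂[p,q] = q − p.
The resulting 6×12 matrix has rank 5, and its Smith normal form has invariant factors (1,1,1,1,1).

Boundary ∂_2: C_2 → C_1 acts by ∂[p,q,r] = [q,r] − [p,r] + [p,q]. For instance
  ∂BDF = DF − BF + BD,
  ∂AEF = EF − AF + AE.
As a 12×6 matrix over Z this has rank 6, with invariant factors (1,1,1,1,1,1).

Now H_k = ker ∂_k / im ∂_{k+1}, so:

  H_0: rank C_0 − rank ∂_1 = 6 − 5 = 1, and the invariant factors of ∂_1 are all 1, so H_0 = Z.
  H_1: rank ker ∂_1 − rank ∂_2 = (12 − 5) − 6 = 1, and the invariant factors of ∂_2 are all 1, so H_1 = Z.
  H_2: rank ker ∂_2 − rank ∂_3 = (6 − 6) − 0 = 0, and there is no ∂_3, so H_2 = 0.

(K is a triangulation of the cylinder S^1 x I.)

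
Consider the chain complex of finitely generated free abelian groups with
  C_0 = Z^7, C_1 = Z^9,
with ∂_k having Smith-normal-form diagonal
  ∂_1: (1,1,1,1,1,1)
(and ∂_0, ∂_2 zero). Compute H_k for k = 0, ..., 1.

H_0: b_0 = 7 − 0 − 6 = 1; torsion from ∂_1 factors > 1: none. So H_0 ≅ Z.
H_1: b_1 = 9 − 6 − 0 = 3; torsion from ∂_2 factors > 1: none. So H_1 ≅ Z^3.

H_0 ≅ Z,  H_1 ≅ Z^3.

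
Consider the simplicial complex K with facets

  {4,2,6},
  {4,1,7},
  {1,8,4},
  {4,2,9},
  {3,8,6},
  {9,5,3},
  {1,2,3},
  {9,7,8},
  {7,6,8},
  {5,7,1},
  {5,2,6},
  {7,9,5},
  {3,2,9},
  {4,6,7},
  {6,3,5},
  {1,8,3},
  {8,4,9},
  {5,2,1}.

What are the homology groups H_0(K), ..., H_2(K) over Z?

We work with the vertex ordering 1 < 2 < 3 < 4 < 5 < 6 < 7 < 8 < 9. The simplices of K, each written with vertices in increasing order, are:

  0-simplices (9): [1], [2], [3], [4], [5], [6], [7], [8], [9]
  1-simplices (27): (27 of them)
  2-simplices (18): [1,2,3], [1,2,5], [1,3,8], [1,4,7], [1,4,8], [1,5,7], [2,3,9], [2,4,6], [2,4,9], [2,5,6], [3,5,6], [3,5,9], [3,6,8], [4,6,7], [4,8,9], [5,7,9], [6,7,8], [7,8,9]

giving chain groups C_0 ≅ Z^9, C_1 ≅ Z^27, C_2 ≅ Z^18.

Boundary ∂_1: C_1 → C_0 maps an edge to its endpoints' difference, ∂[p,q] = q − p. For instance
  ∂[2,9] = [9] − [2].
This gives a 9×27 integer matrix of rank 8; reducing to Smith normal form yields diagonal entries (1,1,1,1,1,1,1,1).

The boundary map ∂_2: C_2 → C_1 maps a triangle to the signed sum of its edges. For instance
  ∂[2,4,9] = [4,9] − [2,9] + [2,4],
  ∂[1,5,7] = [5,7] − [1,7] + [1,5].
This gives a 27×18 integer matrix of rank 18; reducing to Smith normal form yields diagonal entries (1,1,1,1,1,1,1,1,1,1,1,1,1,1,1,1,1,2).

Computing H_k = (kernel of ∂_k) / (image of ∂_{k+1}):

  H_0: rank C_0 − rank ∂_1 = 9 − 8 = 1, and the invariant factors of ∂_1 are all 1, so H_0 = Z.
  H_1: rank ker ∂_1 − rank ∂_2 = (27 − 8) − 18 = 1, and ∂_2 has invariant factor 2 > 1, so H_1 = Z ⊕ Z/2.
  H_2: rank ker ∂_2 − rank ∂_3 = (18 − 18) − 0 = 0, and there is no ∂_3, so H_2 = 0.

As a check, the Euler characteristic is 9 − 27 + 18 = 0, which agrees with 1 − 1 + 0 = 0.
(K is a triangulation of the Klein bottle.)

H_0 = Z,  H_1 = Z ⊕ Z/2,  H_2 = 0.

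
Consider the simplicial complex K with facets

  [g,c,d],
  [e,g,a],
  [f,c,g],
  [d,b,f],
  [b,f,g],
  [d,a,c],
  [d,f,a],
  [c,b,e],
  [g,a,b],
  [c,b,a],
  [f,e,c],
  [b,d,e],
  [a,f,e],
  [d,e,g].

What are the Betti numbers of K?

b_0 = 1, b_1 = 2, b_2 = 1.

Take the total order a < b < c < d < e < f < g on the vertex set. Then K (dimension 2) consists of the simplices:

  0-simplices (7): a, b, c, d, e, f, g
  1-simplices (21): ab, ac, ad, ae, af, ag, bc, bd, be, bf, bg, cd, ce, cf, cg, de, df, dg, ef, eg, fg
  2-simplices (14): abc, abg, acd, adf, aef, aeg, bce, bde, bdf, bfg, cdg, cef, cfg, deg

giving chain groups C_0 ≅ Z^7, C_1 ≅ Z^21, C_2 ≅ Z^14.

Boundary ∂_1: C_1 → C_0 maps an edge to its endpoints' difference, ∂[p,q] = q − p.
The 7×21 boundary matrix has rank 6 and Smith normal form diag(1,1,1,1,1,1).

The boundary map ∂_2: C_2 → C_1 sends each 2-simplex [p,q,r] to [q,r] − [p,r] + [p,q]. For instance
  ∂cdg = dg − cg + cd,
  ∂bce = ce − be + bc.
The 21×14 boundary matrix has rank 13 and Smith normal form diag(1,1,1,1,1,1,1,1,1,1,1,1,1).

From H_k ≅ ker(∂_k) / im(∂_{k+1}) we obtain:

  H_0: rank C_0 − rank ∂_1 = 7 − 6 = 1, and the invariant factors of ∂_1 are all 1, so H_0 ≅ Z.
  H_1: rank ker ∂_1 − rank ∂_2 = (21 − 6) − 13 = 2, and the invariant factors of ∂_2 are all 1, so H_1 ≅ Z^2.
  H_2: rank ker ∂_2 − rank ∂_3 = (14 − 13) − 0 = 1, and there is no ∂_3, so H_2 ≅ Z.

Hence the Betti numbers are b_0 = 1, b_1 = 2, b_2 = 1.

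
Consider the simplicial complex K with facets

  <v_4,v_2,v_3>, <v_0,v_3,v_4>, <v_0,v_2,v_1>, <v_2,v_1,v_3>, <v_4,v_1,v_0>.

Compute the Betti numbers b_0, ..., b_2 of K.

Take the total order v_0 < v_1 < v_2 < v_3 < v_4 on the vertex set. Then K (dimension 2) consists of the simplices:

  0-simplices (5): [v_0], [v_1], [v_2], [v_3], [v_4]
  1-simplices (10): [v_0,v_1], [v_0,v_2], [v_0,v_3], [v_0,v_4], [v_1,v_2], [v_1,v_3], [v_1,v_4], [v_2,v_3], [v_2,v_4], [v_3,v_4]
  2-simplices (5): [v_0,v_1,v_2], [v_0,v_1,v_4], [v_0,v_3,v_4], [v_1,v_2,v_3], [v_2,v_3,v_4]

so the chain groups are C_0 ≅ Z^5, C_1 ≅ Z^10, C_2 ≅ Z^5.

Boundary ∂_1: C_1 → C_0 is given by ∂[p,q] = [q] − [p].
The 5×10 boundary matrix has rank 4 and Smith normal form diag(1,1,1,1).

Boundary ∂_2: C_2 → C_1 maps a triangle to the signed sum of its edges. For instance
  ∂[v_0,v_3,v_4] = [v_3,v_4] − [v_0,v_4] + [v_0,v_3],
  ∂[v_0,v_1,v_2] = [v_1,v_2] − [v_0,v_2] + [v_0,v_1].
The 10×5 boundary matrix has rank 5 and Smith normal form diag(1,1,1,1,1).

From H_k ≅ ker(∂_k) / im(∂_{k+1}) we obtain:

  H_0: rank C_0 − rank ∂_1 = 5 − 4 = 1, and the invariant factors of ∂_1 are all 1, so H_0 = Z.
  H_1: rank ker ∂_1 − rank ∂_2 = (10 − 4) − 5 = 1, and the invariant factors of ∂_2 are all 1, so H_1 = Z.
  H_2: rank ker ∂_2 − rank ∂_3 = (5 − 5) − 0 = 0, and there is no ∂_3, so H_2 = 0.

As a check, the Euler characteristic is 5 − 10 + 5 = 0, which agrees with 1 − 1 + 0 = 0.

Hence the Betti numbers are b_0 = 1, b_1 = 1, b_2 = 0.

b_0 = 1, b_1 = 1, b_2 = 0.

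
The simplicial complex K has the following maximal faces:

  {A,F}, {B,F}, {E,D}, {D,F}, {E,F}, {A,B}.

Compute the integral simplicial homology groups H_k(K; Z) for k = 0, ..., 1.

H_0 = Z,  H_1 = Z^2.

Fix the vertex order A < B < D < E < F and write every simplex with vertices in increasing order. Then dim K = 1 and the simplices of K are:

  0-simplices (5): A, B, D, E, F
  1-simplices (6): AB, AF, BF, DE, DF, EF

Hence C_0 ≅ Z^5, C_1 ≅ Z^6.

Boundary ∂_1: C_1 → C_0 maps an edge to its endpoints' difference, ∂[p,q] = q − p. For instance
  ∂AB = B − A.
As a 5×6 matrix over Z this has rank 4, with invariant factors (1,1,1,1).

Reading off H_k = ker ∂_k / im ∂_{k+1}:

  H_0: rank C_0 − rank ∂_1 = 5 − 4 = 1, and the invariant factors of ∂_1 are all 1, so H_0 = Z.
  H_1: rank ker ∂_1 − rank ∂_2 = (6 − 4) − 0 = 2, and there is no ∂_2, so H_1 = Z^2.

As a check, the Euler characteristic is 5 − 6 = -1, which agrees with 1 − 2 = -1.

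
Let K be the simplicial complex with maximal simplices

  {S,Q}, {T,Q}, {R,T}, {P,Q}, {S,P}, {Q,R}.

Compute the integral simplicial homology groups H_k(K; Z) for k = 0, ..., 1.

Order the vertices as P < Q < R < S < T. Listing each simplex with vertices in this order, K has dimension 1 with simplices:

  0-simplices (5): P, Q, R, S, T
  1-simplices (6): PQ, PS, QR, QS, QT, RT

so the chain groups are C_0 ≅ Z^5, C_1 ≅ Z^6.

∂_1: C_1 → C_0 sends each edge [p,q] (with p < q) to q − p.
As a 5×6 matrix over Z this has rank 4, with invariant factors (1,1,1,1).

From H_k ≅ ker(∂_k) / im(∂_{k+1}) we obtain:

  H_0: rank C_0 − rank ∂_1 = 5 − 4 = 1, and the invariant factors of ∂_1 are all 1, so H_0 = Z.
  H_1: rank ker ∂_1 − rank ∂_2 = (6 − 4) − 0 = 2, and there is no ∂_2, so H_1 = Z^2.

As a check, the Euler characteristic is 5 − 6 = -1, which agrees with 1 − 2 = -1.

H_0 = Z,  H_1 = Z^2.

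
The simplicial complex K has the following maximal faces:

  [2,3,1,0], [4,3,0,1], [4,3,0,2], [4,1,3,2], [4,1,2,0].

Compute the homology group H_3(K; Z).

We work with the vertex ordering 0 < 1 < 2 < 3 < 4. The simplices of K, each written with vertices in increasing order, are:

  0-simplices (5): [0], [1], [2], [3], [4]
  1-simplices (10): [0,1], [0,2], [0,3], [0,4], [1,2], [1,3], [1,4], [2,3], [2,4], [3,4]
  2-simplices (10): [0,1,2], [0,1,3], [0,1,4], [0,2,3], [0,2,4], [0,3,4], [1,2,3], [1,2,4], [1,3,4], [2,3,4]
  3-simplices (5): [0,1,2,3], [0,1,2,4], [0,1,3,4], [0,2,3,4], [1,2,3,4]

so the chain groups are C_0 ≅ Z^5, C_1 ≅ Z^10, C_2 ≅ Z^10, C_3 ≅ Z^5.

∂_1: C_1 → C_0 is given by ∂[p,q] = [q] − [p]. For instance
  ∂[0,1] = [1] − [0].
The resulting 5×10 matrix has rank 4, and its Smith normal form has invariant factors (1,1,1,1).

Boundary ∂_2: C_2 → C_1 maps a triangle to the signed sum of its edges. For instance
  ∂[2,3,4] = [3,4] − [2,4] + [2,3],
  ∂[0,1,3] = [1,3] − [0,3] + [0,1].
The 10×10 boundary matrix has rank 6 and Smith normal form diag(1,1,1,1,1,1).

The boundary map ∂_3: C_3 → C_2 sends each 3-simplex σ to the alternating sum Σ_i (−1)^i (σ with its i-th vertex removed). For instance
  ∂[0,1,2,4] = [1,2,4] − [0,2,4] + [0,1,4] − [0,1,2],
  ∂[0,1,3,4] = [1,3,4] − [0,3,4] + [0,1,4] − [0,1,3].
The 10×5 boundary matrix has rank 4 and Smith normal form diag(1,1,1,1).

From H_k ≅ ker(∂_k) / im(∂_{k+1}) we obtain:

  H_3: rank ker ∂_3 − rank ∂_4 = (5 − 4) − 0 = 1, and there is no ∂_4, so H_3 = Z.

H_3 ≅ Z.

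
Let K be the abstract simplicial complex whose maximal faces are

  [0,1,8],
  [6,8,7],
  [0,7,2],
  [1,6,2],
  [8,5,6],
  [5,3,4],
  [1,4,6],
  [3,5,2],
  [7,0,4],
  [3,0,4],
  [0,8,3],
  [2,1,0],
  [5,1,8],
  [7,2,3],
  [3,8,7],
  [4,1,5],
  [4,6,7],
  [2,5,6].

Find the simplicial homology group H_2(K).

Fix the vertex order 0 < 1 < 2 < 3 < 4 < 5 < 6 < 7 < 8 and write every simplex with vertices in increasing order. Then dim K = 2 and the simplices of K are:

  0-simplices (9): [0], [1], [2], [3], [4], [5], [6], [7], [8]
  1-simplices (27): (27 of them)
  2-simplices (18): [0,1,2], [0,1,8], [0,2,7], [0,3,4], [0,3,8], [0,4,7], [1,2,6], [1,4,5], [1,4,6], [1,5,8], [2,3,5], [2,3,7], [2,5,6], [3,4,5], [3,7,8], [4,6,7], [5,6,8], [6,7,8]

Hence C_0 ≅ Z^9, C_1 ≅ Z^27, C_2 ≅ Z^18.

Boundary ∂_1: C_1 → C_0 sends each edge [p,q] (with p < q) to q − p. For instance
  ∂[0,8] = [8] − [0].
This gives a 9×27 integer matrix of rank 8; reducing to Smith normal form yields diagonal entries (1,1,1,1,1,1,1,1).

∂_2: C_2 → C_1 sends each 2-simplex [p,q,r] to [q,r] − [p,r] + [p,q]. For instance
  ∂[5,6,8] = [6,8] − [5,8] + [5,6],
  ∂[3,4,5] = [4,5] − [3,5] + [3,4].
This gives a 27×18 integer matrix of rank 18; reducing to Smith normal form yields diagonal entries (1,1,1,1,1,1,1,1,1,1,1,1,1,1,1,1,1,2).

Now H_k = ker ∂_k / im ∂_{k+1}, so:

  H_2: rank ker ∂_2 − rank ∂_3 = (18 − 18) − 0 = 0, and there is no ∂_3, so H_2 ≅ 0.

(K is a triangulation of the Klein bottle.)

H_2 = 0.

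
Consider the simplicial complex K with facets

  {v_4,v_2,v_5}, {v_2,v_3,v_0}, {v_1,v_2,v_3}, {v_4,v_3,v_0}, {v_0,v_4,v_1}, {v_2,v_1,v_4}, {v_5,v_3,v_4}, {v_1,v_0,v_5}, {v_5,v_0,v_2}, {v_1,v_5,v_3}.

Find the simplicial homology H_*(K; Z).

We work with the vertex ordering v_0 < v_1 < v_2 < v_3 < v_4 < v_5. The simplices of K, each written with vertices in increasing order, are:

  0-simplices (6): [v_0], [v_1], [v_2], [v_3], [v_4], [v_5]
  1-simplices (15): (15 of them)
  2-simplices (10): [v_0,v_1,v_4], [v_0,v_1,v_5], [v_0,v_2,v_3], [v_0,v_2,v_5], [v_0,v_3,v_4], [v_1,v_2,v_3], [v_1,v_2,v_4], [v_1,v_3,v_5], [v_2,v_4,v_5], [v_3,v_4,v_5]

so the chain groups are C_0 ≅ Z^6, C_1 ≅ Z^15, C_2 ≅ Z^10.

The boundary map ∂_1: C_1 → C_0 is given by ∂[p,q] = [q] − [p]. For instance
  ∂[v_1,v_4] = [v_4] − [v_1].
The resulting 6×15 matrix has rank 5, and its Smith normal form has invariant factors (1,1,1,1,1).

The boundary map ∂_2: C_2 → C_1 maps a triangle to the signed sum of its edges. For instance
  ∂[v_1,v_2,v_3] = [v_2,v_3] − [v_1,v_3] + [v_1,v_2],
  ∂[v_3,v_4,v_5] = [v_4,v_5] − [v_3,v_5] + [v_3,v_4].
As a 15×10 matrix over Z this has rank 10, with invariant factors (1,1,1,1,1,1,1,1,1,2).

Now H_k = ker ∂_k / im ∂_{k+1}, so:

  H_0: rank C_0 − rank ∂_1 = 6 − 5 = 1, and the invariant factors of ∂_1 are all 1, so H_0 = Z.
  H_1: rank ker ∂_1 − rank ∂_2 = (15 − 5) − 10 = 0, and ∂_2 has invariant factor 2 > 1, so H_1 = Z/2Z.
  H_2: rank ker ∂_2 − rank ∂_3 = (10 − 10) − 0 = 0, and there is no ∂_3, so H_2 = 0.

As a check, the Euler characteristic is 6 − 15 + 10 = 1, which agrees with 1 − 0 + 0 = 1.

H_0 = Z,  H_1 = Z/2Z,  H_2 = 0.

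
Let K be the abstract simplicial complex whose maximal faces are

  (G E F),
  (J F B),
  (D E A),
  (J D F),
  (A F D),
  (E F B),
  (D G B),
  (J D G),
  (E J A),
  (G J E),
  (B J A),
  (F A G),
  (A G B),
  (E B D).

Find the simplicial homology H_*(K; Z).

H_0 = Z,  H_1 = Z^2,  H_2 = Z.

Order the vertices as A < B < D < E < F < G < J. Listing each simplex with vertices in this order, K has dimension 2 with simplices:

  0-simplices (7): A, B, D, E, F, G, J
  1-simplices (21): AB, AD, AE, AF, AG, AJ, BD, BE, BF, BG, BJ, DE, DF, DG, DJ, EF, EG, EJ, FG, FJ, GJ
  2-simplices (14): ABG, ABJ, ADE, ADF, AEJ, AFG, BDE, BDG, BEF, BFJ, DFJ, DGJ, EFG, EGJ

so the chain groups are C_0 ≅ Z^7, C_1 ≅ Z^21, C_2 ≅ Z^14.

The boundary map ∂_1: C_1 → C_0 is given by ∂[p,q] = [q] − [p]. For instance
  ∂DF = F − D.
The resulting 7×21 matrix has rank 6, and its Smith normal form has invariant factors (1,1,1,1,1,1).

The boundary map ∂_2: C_2 → C_1 sends each 2-simplex [p,q,r] to [q,r] − [p,r] + [p,q]. For instance
  ∂ABJ = BJ − AJ + AB,
  ∂DGJ = GJ − DJ + DG.
As a 21×14 matrix over Z this has rank 13, with invariant factors (1,1,1,1,1,1,1,1,1,1,1,1,1).

Reading off H_k = ker ∂_k / im ∂_{k+1}:

  H_0: rank C_0 − rank ∂_1 = 7 − 6 = 1, and the invariant factors of ∂_1 are all 1, so H_0 ≅ Z.
  H_1: rank ker ∂_1 − rank ∂_2 = (21 − 6) − 13 = 2, and the invariant factors of ∂_2 are all 1, so H_1 ≅ Z^2.
  H_2: rank ker ∂_2 − rank ∂_3 = (14 − 13) − 0 = 1, and there is no ∂_3, so H_2 ≅ Z.

As a check, the Euler characteristic is 7 − 21 + 14 = 0, which agrees with 1 − 2 + 1 = 0.
(K is a triangulation of the torus T^2.)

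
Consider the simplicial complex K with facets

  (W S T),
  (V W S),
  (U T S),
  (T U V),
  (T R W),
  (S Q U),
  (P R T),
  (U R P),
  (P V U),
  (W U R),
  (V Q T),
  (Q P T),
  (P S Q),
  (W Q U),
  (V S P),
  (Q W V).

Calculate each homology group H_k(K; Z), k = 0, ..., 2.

H_0 = Z,  H_1 = Z^2,  H_2 = Z.

Fix the vertex order P < Q < R < S < T < U < V < W and write every simplex with vertices in increasing order. Then dim K = 2 and the simplices of K are:

  0-simplices (8): P, Q, R, S, T, U, V, W
  1-simplices (24): PQ, PR, PS, PT, PU, PV, QS, QT, QU, QV, QW, RT, RU, RW, ST, SU, SV, SW, TU, TV, TW, UV, UW, VW
  2-simplices (16): PQS, PQT, PRT, PRU, PSV, PUV, QSU, QTV, QUW, QVW, RTW, RUW, STU, STW, SVW, TUV

Hence C_0 ≅ Z^8, C_1 ≅ Z^24, C_2 ≅ Z^16.

∂_1: C_1 → C_0 maps an edge to its endpoints' difference, ∂[p,q] = q − p. For instance
  ∂TU = U − T.
As a 8×24 matrix over Z this has rank 7, with invariant factors (1,1,1,1,1,1,1).

The boundary map ∂_2: C_2 → C_1 sends each 2-simplex [p,q,r] to [q,r] − [p,r] + [p,q]. For instance
  ∂PUV = UV − PV + PU,
  ∂PSV = SV − PV + PS.
This gives a 24×16 integer matrix of rank 15; reducing to Smith normal form yields diagonal entries (1,1,1,1,1,1,1,1,1,1,1,1,1,1,1).

Now H_k = ker ∂_k / im ∂_{k+1}, so:

  H_0: rank C_0 − rank ∂_1 = 8 − 7 = 1, and the invariant factors of ∂_1 are all 1, so H_0 = Z.
  H_1: rank ker ∂_1 − rank ∂_2 = (24 − 7) − 15 = 2, and the invariant factors of ∂_2 are all 1, so H_1 = Z^2.
  H_2: rank ker ∂_2 − rank ∂_3 = (16 − 15) − 0 = 1, and there is no ∂_3, so H_2 = Z.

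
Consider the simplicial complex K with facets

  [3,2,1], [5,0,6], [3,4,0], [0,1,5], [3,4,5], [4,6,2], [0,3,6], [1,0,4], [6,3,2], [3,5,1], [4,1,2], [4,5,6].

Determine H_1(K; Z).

H_1 = Z/2Z.

Take the total order 0 < 1 < 2 < 3 < 4 < 5 < 6 on the vertex set. Then K (dimension 2) consists of the simplices:

  0-simplices (7): [0], [1], [2], [3], [4], [5], [6]
  1-simplices (18): [0,1], [0,3], [0,4], [0,5], [0,6], [1,2], [1,3], [1,4], [1,5], [2,3], [2,4], [2,6], [3,4], [3,5], [3,6], [4,5], [4,6], [5,6]
  2-simplices (12): [0,1,4], [0,1,5], [0,3,4], [0,3,6], [0,5,6], [1,2,3], [1,2,4], [1,3,5], [2,3,6], [2,4,6], [3,4,5], [4,5,6]

Hence C_0 ≅ Z^7, C_1 ≅ Z^18, C_2 ≅ Z^12.

The boundary map ∂_1: C_1 → C_0 sends each edge [p,q] (with p < q) to q − p. For instance
  ∂[4,5] = [5] − [4].
As a 7×18 matrix over Z this has rank 6, with invariant factors (1,1,1,1,1,1).

∂_2: C_2 → C_1 sends each 2-simplex [p,q,r] to [q,r] − [p,r] + [p,q]. For instance
  ∂[0,1,4] = [1,4] − [0,4] + [0,1],
  ∂[0,1,5] = [1,5] − [0,5] + [0,1].
The resulting 18×12 matrix has rank 12, and its Smith normal form has invariant factors (1,1,1,1,1,1,1,1,1,1,1,2).

Reading off H_k = ker ∂_k / im ∂_{k+1}:

  H_1: rank ker ∂_1 − rank ∂_2 = (18 − 6) − 12 = 0, and ∂_2 has invariant factor 2 > 1, so H_1 ≅ Z/2Z.

(K is a triangulation of the real projective plane RP^2.)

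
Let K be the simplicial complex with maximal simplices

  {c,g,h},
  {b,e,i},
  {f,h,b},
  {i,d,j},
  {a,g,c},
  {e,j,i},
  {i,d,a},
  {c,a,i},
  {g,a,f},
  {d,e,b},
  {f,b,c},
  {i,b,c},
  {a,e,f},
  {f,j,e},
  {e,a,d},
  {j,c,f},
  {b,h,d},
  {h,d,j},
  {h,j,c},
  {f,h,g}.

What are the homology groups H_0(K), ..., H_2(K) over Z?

H_0 ≅ Z,  H_1 ≅ Z ⊕ Z/2Z,  H_2 = 0.

We work with the vertex ordering a < b < c < d < e < f < g < h < i < j. The simplices of K, each written with vertices in increasing order, are:

  0-simplices (10): a, b, c, d, e, f, g, h, i, j
  1-simplices (30): ac, ad, ae, af, ag, ai, bc, bd, be, bf, bh, bi, cf, cg, ch, ci, cj, de, dh, di, dj, ef, ei, ej, fg, fh, fj, gh, hj, ij
  2-simplices (20): acg, aci, ade, adi, aef, afg, bcf, bci, bde, bdh, bei, bfh, cfj, cgh, chj, dhj, dij, efj, eij, fgh

giving chain groups C_0 ≅ Z^10, C_1 ≅ Z^30, C_2 ≅ Z^20.

∂_1: C_1 → C_0 is given by ∂[p,q] = [q] − [p].
As a 10×30 matrix over Z this has rank 9, with invariant factors (1,1,1,1,1,1,1,1,1).

∂_2: C_2 → C_1 sends each 2-simplex [p,q,r] to [q,r] − [p,r] + [p,q]. For instance
  ∂bde = de − be + bd,
  ∂dhj = hj − dj + dh.
The resulting 30×20 matrix has rank 20, and its Smith normal form has invariant factors (1,1,1,1,1,1,1,1,1,1,1,1,1,1,1,1,1,1,1,2).

Computing H_k = (kernel of ∂_k) / (image of ∂_{k+1}):

  H_0: rank C_0 − rank ∂_1 = 10 − 9 = 1, and the invariant factors of ∂_1 are all 1, so H_0 ≅ Z.
  H_1: rank ker ∂_1 − rank ∂_2 = (30 − 9) − 20 = 1, and ∂_2 has invariant factor 2 > 1, so H_1 ≅ Z ⊕ Z/2Z.
  H_2: rank ker ∂_2 − rank ∂_3 = (20 − 20) − 0 = 0, and there is no ∂_3, so H_2 ≅ 0.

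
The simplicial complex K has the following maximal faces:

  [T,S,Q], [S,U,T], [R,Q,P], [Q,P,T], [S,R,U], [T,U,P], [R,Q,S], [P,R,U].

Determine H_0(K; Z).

Fix the vertex order P < Q < R < S < T < U and write every simplex with vertices in increasing order. Then dim K = 2 and the simplices of K are:

  0-simplices (6): P, Q, R, S, T, U
  1-simplices (12): PQ, PR, PT, PU, QR, QS, QT, RS, RU, ST, SU, TU
  2-simplices (8): PQR, PQT, PRU, PTU, QRS, QST, RSU, STU

Hence C_0 ≅ Z^6, C_1 ≅ Z^12, C_2 ≅ Z^8.

∂_1: C_1 → C_0 is given by ∂[p,q] = [q] − [p].
This gives a 6×12 integer matrix of rank 5; reducing to Smith normal form yields diagonal entries (1,1,1,1,1).

The boundary map ∂_2: C_2 → C_1 sends each 2-simplex [p,q,r] to [q,r] − [p,r] + [p,q]. For instance
  ∂QRS = RS − QS + QR,
  ∂PRU = RU − PU + PR.
The 12×8 boundary matrix has rank 7 and Smith normal form diag(1,1,1,1,1,1,1).

Now H_k = ker ∂_k / im ∂_{k+1}, so:

  H_0: rank C_0 − rank ∂_1 = 6 − 5 = 1, and the invariant factors of ∂_1 are all 1, so H_0 = Z.

H_0 ≅ Z.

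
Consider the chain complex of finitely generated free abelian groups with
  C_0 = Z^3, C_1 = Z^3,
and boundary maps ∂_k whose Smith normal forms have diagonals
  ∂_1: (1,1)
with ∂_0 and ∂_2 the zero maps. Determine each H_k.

H_0: b_0 = 3 − 0 − 2 = 1; torsion from ∂_1 factors > 1: none. So H_0 ≅ Z.
H_1: b_1 = 3 − 2 − 0 = 1; torsion from ∂_2 factors > 1: none. So H_1 ≅ Z.

H_0 ≅ Z,  H_1 ≅ Z.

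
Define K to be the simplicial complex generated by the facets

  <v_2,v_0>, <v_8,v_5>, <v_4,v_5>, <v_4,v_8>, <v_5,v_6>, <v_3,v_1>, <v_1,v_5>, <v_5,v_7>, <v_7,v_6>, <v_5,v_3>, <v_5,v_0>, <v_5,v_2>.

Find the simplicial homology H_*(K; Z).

We work with the vertex ordering v_0 < v_1 < v_2 < v_3 < v_4 < v_5 < v_6 < v_7 < v_8. The simplices of K, each written with vertices in increasing order, are:

  0-simplices (9): [v_0], [v_1], [v_2], [v_3], [v_4], [v_5], [v_6], [v_7], [v_8]
  1-simplices (12): [v_0,v_2], [v_0,v_5], [v_1,v_3], [v_1,v_5], [v_2,v_5], [v_3,v_5], [v_4,v_5], [v_4,v_8], [v_5,v_6], [v_5,v_7], [v_5,v_8], [v_6,v_7]

so the chain groups are C_0 ≅ Z^9, C_1 ≅ Z^12.

The boundary map ∂_1: C_1 → C_0 is given by ∂[p,q] = [q] − [p]. For instance
  ∂[v_1,v_3] = [v_3] − [v_1].
As a 9×12 matrix over Z this has rank 8, with invariant factors (1,1,1,1,1,1,1,1).

From H_k ≅ ker(∂_k) / im(∂_{k+1}) we obtain:

  H_0: rank C_0 − rank ∂_1 = 9 − 8 = 1, and the invariant factors of ∂_1 are all 1, so H_0 = Z.
  H_1: rank ker ∂_1 − rank ∂_2 = (12 − 8) − 0 = 4, and there is no ∂_2, so H_1 = Z^4.

H_0 ≅ Z,  H_1 ≅ Z^4.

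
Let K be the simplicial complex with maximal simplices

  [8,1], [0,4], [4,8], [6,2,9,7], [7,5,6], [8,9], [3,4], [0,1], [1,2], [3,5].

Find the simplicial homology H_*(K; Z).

H_0 ≅ Z,  H_1 ≅ Z^3,  H_2 = 0,  H_3 = 0.

K has 10 vertices, 16 edges, 5 triangles, 1 3-simplex.
rank ∂_0 = 0, rank ∂_1 = 9 ⇒ b_0 = 10 − 0 − 9 = 1; all invariant factors of ∂_1 are 1 so no torsion. So H_0 = Z.
rank ∂_1 = 9, rank ∂_2 = 4 ⇒ b_1 = 16 − 9 − 4 = 3; all invariant factors of ∂_2 are 1 so no torsion. So H_1 = Z^3.
rank ∂_2 = 4, rank ∂_3 = 1 ⇒ b_2 = 5 − 4 − 1 = 0; all invariant factors of ∂_3 are 1 so no torsion. So H_2 = 0.
rank ∂_3 = 1, rank ∂_4 = 0 ⇒ b_3 = 1 − 1 − 0 = 0. So H_3 = 0.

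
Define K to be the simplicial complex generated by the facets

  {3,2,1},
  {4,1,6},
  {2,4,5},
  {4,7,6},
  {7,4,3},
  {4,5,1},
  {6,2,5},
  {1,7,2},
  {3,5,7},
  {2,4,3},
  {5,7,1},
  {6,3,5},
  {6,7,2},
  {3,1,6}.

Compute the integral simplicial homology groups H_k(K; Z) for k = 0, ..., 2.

We work with the vertex ordering 1 < 2 < 3 < 4 < 5 < 6 < 7. The simplices of K, each written with vertices in increasing order, are:

  0-simplices (7): [1], [2], [3], [4], [5], [6], [7]
  1-simplices (21): [1,2], [1,3], [1,4], [1,5], [1,6], [1,7], [2,3], [2,4], [2,5], [2,6], [2,7], [3,4], [3,5], [3,6], [3,7], [4,5], [4,6], [4,7], [5,6], [5,7], [6,7]
  2-simplices (14): [1,2,3], [1,2,7], [1,3,6], [1,4,5], [1,4,6], [1,5,7], [2,3,4], [2,4,5], [2,5,6], [2,6,7], [3,4,7], [3,5,6], [3,5,7], [4,6,7]

giving chain groups C_0 ≅ Z^7, C_1 ≅ Z^21, C_2 ≅ Z^14.

The boundary map ∂_1: C_1 → C_0 is given by ∂[p,q] = [q] − [p]. For instance
  ∂[1,2] = [2] − [1].
The resulting 7×21 matrix has rank 6, and its Smith normal form has invariant factors (1,1,1,1,1,1).

∂_2: C_2 → C_1 maps a triangle to the signed sum of its edges. For instance
  ∂[3,5,6] = [5,6] − [3,6] + [3,5],
  ∂[1,5,7] = [5,7] − [1,7] + [1,5].
The resulting 21×14 matrix has rank 13, and its Smith normal form has invariant factors (1,1,1,1,1,1,1,1,1,1,1,1,1).

Computing H_k = (kernel of ∂_k) / (image of ∂_{k+1}):

  H_0: rank C_0 − rank ∂_1 = 7 − 6 = 1, and the invariant factors of ∂_1 are all 1, so H_0 = Z.
  H_1: rank ker ∂_1 − rank ∂_2 = (21 − 6) − 13 = 2, and the invariant factors of ∂_2 are all 1, so H_1 = Z^2.
  H_2: rank ker ∂_2 − rank ∂_3 = (14 − 13) − 0 = 1, and there is no ∂_3, so H_2 = Z.

As a check, the Euler characteristic is 7 − 21 + 14 = 0, which agrees with 1 − 2 + 1 = 0.
(K is a triangulation of the torus T^2.)

H_0 = Z,  H_1 = Z^2,  H_2 = Z.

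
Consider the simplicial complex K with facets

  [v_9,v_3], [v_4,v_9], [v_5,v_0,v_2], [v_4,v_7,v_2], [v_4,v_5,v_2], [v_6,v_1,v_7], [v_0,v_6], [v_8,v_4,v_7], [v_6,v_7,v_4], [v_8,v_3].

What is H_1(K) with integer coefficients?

Take the total order v_0 < v_1 < v_2 < v_3 < v_4 < v_5 < v_6 < v_7 < v_8 < v_9 on the vertex set. Then K (dimension 2) consists of the simplices:

  0-simplices (10): [v_0], [v_1], [v_2], [v_3], [v_4], [v_5], [v_6], [v_7], [v_8], [v_9]
  1-simplices (17): (17 of them)
  2-simplices (6): [v_0,v_2,v_5], [v_1,v_6,v_7], [v_2,v_4,v_5], [v_2,v_4,v_7], [v_4,v_6,v_7], [v_4,v_7,v_8]

giving chain groups C_0 ≅ Z^10, C_1 ≅ Z^17, C_2 ≅ Z^6.

The boundary map ∂_1: C_1 → C_0 is given by ∂[p,q] = [q] − [p].
The resulting 10×17 matrix has rank 9, and its Smith normal form has invariant factors (1,1,1,1,1,1,1,1,1).

The boundary map ∂_2: C_2 → C_1 sends each 2-simplex [p,q,r] to [q,r] − [p,r] + [p,q]. For instance
  ∂[v_0,v_2,v_5] = [v_2,v_5] − [v_0,v_5] + [v_0,v_2],
  ∂[v_1,v_6,v_7] = [v_6,v_7] − [v_1,v_7] + [v_1,v_6].
The 17×6 boundary matrix has rank 6 and Smith normal form diag(1,1,1,1,1,1).

Computing H_k = (kernel of ∂_k) / (image of ∂_{k+1}):

  H_1: rank ker ∂_1 − rank ∂_2 = (17 − 9) − 6 = 2, and the invariant factors of ∂_2 are all 1, so H_1 ≅ Z^2.

H_1 = Z^2.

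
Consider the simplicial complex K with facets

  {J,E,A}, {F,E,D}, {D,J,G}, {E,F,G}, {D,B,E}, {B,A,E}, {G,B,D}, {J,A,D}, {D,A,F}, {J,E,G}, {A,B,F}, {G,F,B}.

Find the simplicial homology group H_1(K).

Take the total order A < B < D < E < F < G < J on the vertex set. Then K (dimension 2) consists of the simplices:

  0-simplices (7): A, B, D, E, F, G, J
  1-simplices (18): AB, AD, AE, AF, AJ, BD, BE, BF, BG, DE, DF, DG, DJ, EF, EG, EJ, FG, GJ
  2-simplices (12): ABE, ABF, ADF, ADJ, AEJ, BDE, BDG, BFG, DEF, DGJ, EFG, EGJ

giving chain groups C_0 ≅ Z^7, C_1 ≅ Z^18, C_2 ≅ Z^12.

Boundary ∂_1: C_1 → C_0 maps an edge to its endpoints' difference, ∂[p,q] = q − p. For instance
  ∂EJ = J − E.
This gives a 7×18 integer matrix of rank 6; reducing to Smith normal form yields diagonal entries (1,1,1,1,1,1).

∂_2: C_2 → C_1 maps a triangle to the signed sum of its edges. For instance
  ∂ADF = DF − AF + AD,
  ∂ADJ = DJ − AJ + AD.
As a 18×12 matrix over Z this has rank 12, with invariant factors (1,1,1,1,1,1,1,1,1,1,1,2).

From H_k ≅ ker(∂_k) / im(∂_{k+1}) we obtain:

  H_1: rank ker ∂_1 − rank ∂_2 = (18 − 6) − 12 = 0, and ∂_2 has invariant factor 2 > 1, so H_1 = Z/2Z.

H_1 ≅ Z/2Z.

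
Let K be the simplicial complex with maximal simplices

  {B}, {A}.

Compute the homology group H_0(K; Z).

Fix the vertex order A < B and write every simplex with vertices in increasing order. Then dim K = 0 and the simplices of K are:

  0-simplices (2): A, B

Hence C_0 ≅ Z^2.

Now H_k = ker ∂_k / im ∂_{k+1}, so:

  H_0: rank C_0 − rank ∂_1 = 2 − 0 = 2, and there is no ∂_1, so H_0 ≅ Z^2.

(K is a triangulation of a set of 2 points.)

H_0 ≅ Z^2.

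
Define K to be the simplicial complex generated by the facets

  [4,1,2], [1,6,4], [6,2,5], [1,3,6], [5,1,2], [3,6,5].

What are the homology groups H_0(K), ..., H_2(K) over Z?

Order the vertices as 1 < 2 < 3 < 4 < 5 < 6. Listing each simplex with vertices in this order, K has dimension 2 with simplices:

  0-simplices (6): [1], [2], [3], [4], [5], [6]
  1-simplices (12): [1,2], [1,3], [1,4], [1,5], [1,6], [2,4], [2,5], [2,6], [3,5], [3,6], [4,6], [5,6]
  2-simplices (6): [1,2,4], [1,2,5], [1,3,6], [1,4,6], [2,5,6], [3,5,6]

so the chain groups are C_0 ≅ Z^6, C_1 ≅ Z^12, C_2 ≅ Z^6.

The boundary map ∂_1: C_1 → C_0 maps an edge to its endpoints' difference, ∂[p,q] = q − p. For instance
  ∂[2,6] = [6] − [2].
As a 6×12 matrix over Z this has rank 5, with invariant factors (1,1,1,1,1).

∂_2: C_2 → C_1 maps a triangle to the signed sum of its edges. For instance
  ∂[1,2,5] = [2,5] − [1,5] + [1,2],
  ∂[1,3,6] = [3,6] − [1,6] + [1,3].
This gives a 12×6 integer matrix of rank 6; reducing to Smith normal form yields diagonal entries (1,1,1,1,1,1).

Reading off H_k = ker ∂_k / im ∂_{k+1}:

  H_0: rank C_0 − rank ∂_1 = 6 − 5 = 1, and the invariant factors of ∂_1 are all 1, so H_0 ≅ Z.
  H_1: rank ker ∂_1 − rank ∂_2 = (12 − 5) − 6 = 1, and the invariant factors of ∂_2 are all 1, so H_1 ≅ Z.
  H_2: rank ker ∂_2 − rank ∂_3 = (6 − 6) − 0 = 0, and there is no ∂_3, so H_2 ≅ 0.

(K is a triangulation of the cylinder S^1 x I.)

H_0 = Z,  H_1 = Z,  H_2 = 0.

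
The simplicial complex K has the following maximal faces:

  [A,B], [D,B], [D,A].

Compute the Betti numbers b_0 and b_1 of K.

Take the total order A < B < D on the vertex set. Then K (dimension 1) consists of the simplices:

  0-simplices (3): A, B, D
  1-simplices (3): AB, AD, BD

so the chain groups are C_0 ≅ Z^3, C_1 ≅ Z^3.

∂_1: C_1 → C_0 is given by ∂[p,q] = [q] − [p].
This gives a 3×3 integer matrix of rank 2; reducing to Smith normal form yields diagonal entries (1,1).

Computing H_k = (kernel of ∂_k) / (image of ∂_{k+1}):

  H_0: rank C_0 − rank ∂_1 = 3 − 2 = 1, and the invariant factors of ∂_1 are all 1, so H_0 ≅ Z.
  H_1: rank ker ∂_1 − rank ∂_2 = (3 − 2) − 0 = 1, and there is no ∂_2, so H_1 ≅ Z.

As a check, the Euler characteristic is 3 − 3 = 0, which agrees with 1 − 1 = 0.

Hence the Betti numbers are b_0 = 1, b_1 = 1.

b_0 = 1, b_1 = 1.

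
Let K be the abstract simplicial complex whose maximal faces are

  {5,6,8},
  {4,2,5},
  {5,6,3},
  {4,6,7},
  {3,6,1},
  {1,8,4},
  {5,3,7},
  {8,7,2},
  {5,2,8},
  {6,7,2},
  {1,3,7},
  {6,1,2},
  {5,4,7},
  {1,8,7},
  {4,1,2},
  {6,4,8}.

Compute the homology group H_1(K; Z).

We work with the vertex ordering 1 < 2 < 3 < 4 < 5 < 6 < 7 < 8. The simplices of K, each written with vertices in increasing order, are:

  0-simplices (8): [1], [2], [3], [4], [5], [6], [7], [8]
  1-simplices (24): (24 of them)
  2-simplices (16): [1,2,4], [1,2,6], [1,3,6], [1,3,7], [1,4,8], [1,7,8], [2,4,5], [2,5,8], [2,6,7], [2,7,8], [3,5,6], [3,5,7], [4,5,7], [4,6,7], [4,6,8], [5,6,8]

giving chain groups C_0 ≅ Z^8, C_1 ≅ Z^24, C_2 ≅ Z^16.

The boundary map ∂_1: C_1 → C_0 sends each edge [p,q] (with p < q) to q − p. For instance
  ∂[4,6] = [6] − [4].
The 8×24 boundary matrix has rank 7 and Smith normal form diag(1,1,1,1,1,1,1).

Boundary ∂_2: C_2 → C_1 maps a triangle to the signed sum of its edges. For instance
  ∂[1,4,8] = [4,8] − [1,8] + [1,4],
  ∂[5,6,8] = [6,8] − [5,8] + [5,6].
As a 24×16 matrix over Z this has rank 15, with invariant factors (1,1,1,1,1,1,1,1,1,1,1,1,1,1,1).

Now H_k = ker ∂_k / im ∂_{k+1}, so:

  H_1: rank ker ∂_1 − rank ∂_2 = (24 − 7) − 15 = 2, and the invariant factors of ∂_2 are all 1, so H_1 ≅ Z^2.

H_1 ≅ Z^2.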